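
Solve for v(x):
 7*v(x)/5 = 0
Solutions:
 v(x) = 0


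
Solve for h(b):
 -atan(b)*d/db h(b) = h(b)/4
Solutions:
 h(b) = C1*exp(-Integral(1/atan(b), b)/4)


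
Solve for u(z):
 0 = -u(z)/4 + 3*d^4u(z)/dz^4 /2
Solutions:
 u(z) = C1*exp(-6^(3/4)*z/6) + C2*exp(6^(3/4)*z/6) + C3*sin(6^(3/4)*z/6) + C4*cos(6^(3/4)*z/6)


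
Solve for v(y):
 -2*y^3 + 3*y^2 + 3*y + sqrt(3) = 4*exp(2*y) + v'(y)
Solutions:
 v(y) = C1 - y^4/2 + y^3 + 3*y^2/2 + sqrt(3)*y - 2*exp(2*y)


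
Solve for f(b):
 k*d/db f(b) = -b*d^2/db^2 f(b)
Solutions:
 f(b) = C1 + b^(1 - re(k))*(C2*sin(log(b)*Abs(im(k))) + C3*cos(log(b)*im(k)))


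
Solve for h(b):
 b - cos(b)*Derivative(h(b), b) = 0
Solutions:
 h(b) = C1 + Integral(b/cos(b), b)


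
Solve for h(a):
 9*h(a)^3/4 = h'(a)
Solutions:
 h(a) = -sqrt(2)*sqrt(-1/(C1 + 9*a))
 h(a) = sqrt(2)*sqrt(-1/(C1 + 9*a))


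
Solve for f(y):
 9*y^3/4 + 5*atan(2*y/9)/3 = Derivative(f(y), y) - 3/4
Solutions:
 f(y) = C1 + 9*y^4/16 + 5*y*atan(2*y/9)/3 + 3*y/4 - 15*log(4*y^2 + 81)/4


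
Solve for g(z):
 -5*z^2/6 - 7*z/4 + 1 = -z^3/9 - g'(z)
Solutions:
 g(z) = C1 - z^4/36 + 5*z^3/18 + 7*z^2/8 - z


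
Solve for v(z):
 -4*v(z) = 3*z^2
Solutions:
 v(z) = -3*z^2/4


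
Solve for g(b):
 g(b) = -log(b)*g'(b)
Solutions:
 g(b) = C1*exp(-li(b))


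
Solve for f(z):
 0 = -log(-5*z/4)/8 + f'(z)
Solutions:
 f(z) = C1 + z*log(-z)/8 + z*(-2*log(2) - 1 + log(5))/8


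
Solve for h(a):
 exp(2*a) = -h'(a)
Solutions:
 h(a) = C1 - exp(2*a)/2


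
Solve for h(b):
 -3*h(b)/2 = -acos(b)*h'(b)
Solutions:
 h(b) = C1*exp(3*Integral(1/acos(b), b)/2)


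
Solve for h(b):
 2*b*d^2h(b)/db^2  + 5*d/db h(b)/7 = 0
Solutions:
 h(b) = C1 + C2*b^(9/14)


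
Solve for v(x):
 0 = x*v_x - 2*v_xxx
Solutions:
 v(x) = C1 + Integral(C2*airyai(2^(2/3)*x/2) + C3*airybi(2^(2/3)*x/2), x)


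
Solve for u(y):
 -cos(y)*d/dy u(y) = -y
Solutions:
 u(y) = C1 + Integral(y/cos(y), y)


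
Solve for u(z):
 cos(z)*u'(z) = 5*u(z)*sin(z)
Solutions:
 u(z) = C1/cos(z)^5


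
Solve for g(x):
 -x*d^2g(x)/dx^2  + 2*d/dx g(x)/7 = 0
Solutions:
 g(x) = C1 + C2*x^(9/7)


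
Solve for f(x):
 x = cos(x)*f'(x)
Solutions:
 f(x) = C1 + Integral(x/cos(x), x)


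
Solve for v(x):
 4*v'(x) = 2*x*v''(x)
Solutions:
 v(x) = C1 + C2*x^3


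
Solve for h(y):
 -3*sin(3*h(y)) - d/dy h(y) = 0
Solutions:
 h(y) = -acos((-C1 - exp(18*y))/(C1 - exp(18*y)))/3 + 2*pi/3
 h(y) = acos((-C1 - exp(18*y))/(C1 - exp(18*y)))/3


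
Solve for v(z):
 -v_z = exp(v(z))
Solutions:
 v(z) = log(1/(C1 + z))


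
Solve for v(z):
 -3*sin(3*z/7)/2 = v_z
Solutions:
 v(z) = C1 + 7*cos(3*z/7)/2


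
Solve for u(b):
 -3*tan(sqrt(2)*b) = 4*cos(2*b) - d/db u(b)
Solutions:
 u(b) = C1 - 3*sqrt(2)*log(cos(sqrt(2)*b))/2 + 2*sin(2*b)


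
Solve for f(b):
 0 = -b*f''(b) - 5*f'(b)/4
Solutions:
 f(b) = C1 + C2/b^(1/4)


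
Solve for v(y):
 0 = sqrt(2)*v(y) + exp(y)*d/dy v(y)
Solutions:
 v(y) = C1*exp(sqrt(2)*exp(-y))


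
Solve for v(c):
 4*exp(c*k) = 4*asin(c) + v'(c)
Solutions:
 v(c) = C1 - 4*c*asin(c) - 4*sqrt(1 - c^2) + 4*Piecewise((exp(c*k)/k, Ne(k, 0)), (c, True))


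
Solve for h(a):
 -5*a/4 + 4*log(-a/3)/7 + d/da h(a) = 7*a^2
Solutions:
 h(a) = C1 + 7*a^3/3 + 5*a^2/8 - 4*a*log(-a)/7 + 4*a*(1 + log(3))/7


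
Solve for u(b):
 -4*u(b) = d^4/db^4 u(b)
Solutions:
 u(b) = (C1*sin(b) + C2*cos(b))*exp(-b) + (C3*sin(b) + C4*cos(b))*exp(b)


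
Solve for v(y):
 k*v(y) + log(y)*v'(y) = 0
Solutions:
 v(y) = C1*exp(-k*li(y))


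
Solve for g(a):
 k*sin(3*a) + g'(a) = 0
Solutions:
 g(a) = C1 + k*cos(3*a)/3


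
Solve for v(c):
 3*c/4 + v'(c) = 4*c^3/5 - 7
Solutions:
 v(c) = C1 + c^4/5 - 3*c^2/8 - 7*c


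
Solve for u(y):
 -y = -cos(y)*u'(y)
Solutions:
 u(y) = C1 + Integral(y/cos(y), y)


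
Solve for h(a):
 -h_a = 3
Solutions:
 h(a) = C1 - 3*a


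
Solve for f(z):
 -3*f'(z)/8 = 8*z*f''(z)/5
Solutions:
 f(z) = C1 + C2*z^(49/64)


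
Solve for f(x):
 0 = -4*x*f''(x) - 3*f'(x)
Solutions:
 f(x) = C1 + C2*x^(1/4)


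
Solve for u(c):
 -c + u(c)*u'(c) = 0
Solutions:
 u(c) = -sqrt(C1 + c^2)
 u(c) = sqrt(C1 + c^2)


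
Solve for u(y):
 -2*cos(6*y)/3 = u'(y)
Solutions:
 u(y) = C1 - sin(6*y)/9


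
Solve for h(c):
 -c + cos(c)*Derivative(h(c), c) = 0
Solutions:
 h(c) = C1 + Integral(c/cos(c), c)


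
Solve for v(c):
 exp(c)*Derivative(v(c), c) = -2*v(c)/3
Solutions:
 v(c) = C1*exp(2*exp(-c)/3)


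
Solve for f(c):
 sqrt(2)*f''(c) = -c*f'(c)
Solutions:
 f(c) = C1 + C2*erf(2^(1/4)*c/2)


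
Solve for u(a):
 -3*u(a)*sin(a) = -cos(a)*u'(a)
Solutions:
 u(a) = C1/cos(a)^3


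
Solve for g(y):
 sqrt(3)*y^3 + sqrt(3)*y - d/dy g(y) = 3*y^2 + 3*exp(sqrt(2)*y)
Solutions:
 g(y) = C1 + sqrt(3)*y^4/4 - y^3 + sqrt(3)*y^2/2 - 3*sqrt(2)*exp(sqrt(2)*y)/2


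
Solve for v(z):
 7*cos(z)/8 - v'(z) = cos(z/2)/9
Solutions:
 v(z) = C1 - 2*sin(z/2)/9 + 7*sin(z)/8


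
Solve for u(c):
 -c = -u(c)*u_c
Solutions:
 u(c) = -sqrt(C1 + c^2)
 u(c) = sqrt(C1 + c^2)


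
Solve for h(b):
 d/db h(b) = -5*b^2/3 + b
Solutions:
 h(b) = C1 - 5*b^3/9 + b^2/2


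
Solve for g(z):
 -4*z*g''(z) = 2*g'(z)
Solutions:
 g(z) = C1 + C2*sqrt(z)


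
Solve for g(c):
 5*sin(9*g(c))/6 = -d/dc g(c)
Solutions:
 g(c) = -acos((-C1 - exp(15*c))/(C1 - exp(15*c)))/9 + 2*pi/9
 g(c) = acos((-C1 - exp(15*c))/(C1 - exp(15*c)))/9


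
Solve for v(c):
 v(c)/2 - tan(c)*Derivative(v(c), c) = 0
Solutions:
 v(c) = C1*sqrt(sin(c))


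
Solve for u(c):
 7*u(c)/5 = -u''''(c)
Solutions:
 u(c) = (C1*sin(sqrt(2)*5^(3/4)*7^(1/4)*c/10) + C2*cos(sqrt(2)*5^(3/4)*7^(1/4)*c/10))*exp(-sqrt(2)*5^(3/4)*7^(1/4)*c/10) + (C3*sin(sqrt(2)*5^(3/4)*7^(1/4)*c/10) + C4*cos(sqrt(2)*5^(3/4)*7^(1/4)*c/10))*exp(sqrt(2)*5^(3/4)*7^(1/4)*c/10)


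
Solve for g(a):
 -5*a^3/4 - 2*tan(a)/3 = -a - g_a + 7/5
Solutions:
 g(a) = C1 + 5*a^4/16 - a^2/2 + 7*a/5 - 2*log(cos(a))/3


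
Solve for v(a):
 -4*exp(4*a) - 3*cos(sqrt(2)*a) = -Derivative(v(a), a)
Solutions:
 v(a) = C1 + exp(4*a) + 3*sqrt(2)*sin(sqrt(2)*a)/2


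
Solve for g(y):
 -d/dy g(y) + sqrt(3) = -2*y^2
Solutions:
 g(y) = C1 + 2*y^3/3 + sqrt(3)*y


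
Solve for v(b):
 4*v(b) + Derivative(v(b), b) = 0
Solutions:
 v(b) = C1*exp(-4*b)


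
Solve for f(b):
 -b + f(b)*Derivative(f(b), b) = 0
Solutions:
 f(b) = -sqrt(C1 + b^2)
 f(b) = sqrt(C1 + b^2)


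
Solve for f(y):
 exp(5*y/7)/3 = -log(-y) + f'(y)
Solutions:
 f(y) = C1 + y*log(-y) - y + 7*exp(5*y/7)/15


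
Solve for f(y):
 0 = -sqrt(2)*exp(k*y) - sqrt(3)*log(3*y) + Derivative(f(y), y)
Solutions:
 f(y) = C1 + sqrt(3)*y*log(y) + sqrt(3)*y*(-1 + log(3)) + Piecewise((sqrt(2)*exp(k*y)/k, Ne(k, 0)), (sqrt(2)*y, True))


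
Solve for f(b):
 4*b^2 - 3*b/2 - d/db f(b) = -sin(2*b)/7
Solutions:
 f(b) = C1 + 4*b^3/3 - 3*b^2/4 - cos(2*b)/14


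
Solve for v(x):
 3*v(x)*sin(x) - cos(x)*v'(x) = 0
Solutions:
 v(x) = C1/cos(x)^3


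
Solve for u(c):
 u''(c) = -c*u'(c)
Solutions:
 u(c) = C1 + C2*erf(sqrt(2)*c/2)


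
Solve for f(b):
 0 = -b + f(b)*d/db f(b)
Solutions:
 f(b) = -sqrt(C1 + b^2)
 f(b) = sqrt(C1 + b^2)


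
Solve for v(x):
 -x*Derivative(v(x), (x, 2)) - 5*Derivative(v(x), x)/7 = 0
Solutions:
 v(x) = C1 + C2*x^(2/7)


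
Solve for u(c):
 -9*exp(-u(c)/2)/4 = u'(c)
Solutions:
 u(c) = 2*log(C1 - 9*c/8)


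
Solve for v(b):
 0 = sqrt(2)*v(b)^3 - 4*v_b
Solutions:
 v(b) = -sqrt(2)*sqrt(-1/(C1 + sqrt(2)*b))
 v(b) = sqrt(2)*sqrt(-1/(C1 + sqrt(2)*b))


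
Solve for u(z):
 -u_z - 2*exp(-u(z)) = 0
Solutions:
 u(z) = log(C1 - 2*z)


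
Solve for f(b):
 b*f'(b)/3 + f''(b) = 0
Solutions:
 f(b) = C1 + C2*erf(sqrt(6)*b/6)


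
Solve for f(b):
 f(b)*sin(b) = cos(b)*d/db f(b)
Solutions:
 f(b) = C1/cos(b)


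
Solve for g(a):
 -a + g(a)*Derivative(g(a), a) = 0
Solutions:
 g(a) = -sqrt(C1 + a^2)
 g(a) = sqrt(C1 + a^2)


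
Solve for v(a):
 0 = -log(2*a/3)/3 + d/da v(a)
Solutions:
 v(a) = C1 + a*log(a)/3 - a*log(3)/3 - a/3 + a*log(2)/3


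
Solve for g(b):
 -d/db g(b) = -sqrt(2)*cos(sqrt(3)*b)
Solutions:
 g(b) = C1 + sqrt(6)*sin(sqrt(3)*b)/3


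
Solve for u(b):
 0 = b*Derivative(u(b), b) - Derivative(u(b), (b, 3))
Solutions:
 u(b) = C1 + Integral(C2*airyai(b) + C3*airybi(b), b)


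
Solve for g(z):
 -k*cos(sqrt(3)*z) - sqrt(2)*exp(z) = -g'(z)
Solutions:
 g(z) = C1 + sqrt(3)*k*sin(sqrt(3)*z)/3 + sqrt(2)*exp(z)


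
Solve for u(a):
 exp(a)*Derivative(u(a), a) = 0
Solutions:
 u(a) = C1


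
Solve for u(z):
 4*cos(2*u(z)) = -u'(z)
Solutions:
 u(z) = -asin((C1 + exp(16*z))/(C1 - exp(16*z)))/2 + pi/2
 u(z) = asin((C1 + exp(16*z))/(C1 - exp(16*z)))/2


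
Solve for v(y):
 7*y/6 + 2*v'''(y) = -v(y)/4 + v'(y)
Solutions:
 v(y) = C1*exp(y/2) + C2*exp(y*(-1 + sqrt(5))/4) + C3*exp(-y*(1 + sqrt(5))/4) - 14*y/3 - 56/3


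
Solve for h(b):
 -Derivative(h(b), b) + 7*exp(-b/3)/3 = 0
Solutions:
 h(b) = C1 - 7*exp(-b/3)


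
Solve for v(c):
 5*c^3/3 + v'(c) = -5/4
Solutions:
 v(c) = C1 - 5*c^4/12 - 5*c/4


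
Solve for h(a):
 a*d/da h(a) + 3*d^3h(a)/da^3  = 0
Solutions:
 h(a) = C1 + Integral(C2*airyai(-3^(2/3)*a/3) + C3*airybi(-3^(2/3)*a/3), a)


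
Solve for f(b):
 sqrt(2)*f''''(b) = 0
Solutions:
 f(b) = C1 + C2*b + C3*b^2 + C4*b^3


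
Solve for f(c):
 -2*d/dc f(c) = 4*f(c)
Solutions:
 f(c) = C1*exp(-2*c)


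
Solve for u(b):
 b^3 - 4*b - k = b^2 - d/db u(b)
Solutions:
 u(b) = C1 - b^4/4 + b^3/3 + 2*b^2 + b*k


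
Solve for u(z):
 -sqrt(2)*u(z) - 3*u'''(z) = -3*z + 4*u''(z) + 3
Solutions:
 u(z) = C1*exp(z*(-16 + 32*2^(1/3)/(128 + 243*sqrt(2) + sqrt(-16384 + (128 + 243*sqrt(2))^2))^(1/3) + 2^(2/3)*(128 + 243*sqrt(2) + sqrt(-16384 + (128 + 243*sqrt(2))^2))^(1/3))/36)*sin(2^(1/3)*sqrt(3)*z*(-2^(1/3)*(128 + 243*sqrt(2) + 27*sqrt(-16384/729 + (128/27 + 9*sqrt(2))^2))^(1/3) + 32/(128 + 243*sqrt(2) + 27*sqrt(-16384/729 + (128/27 + 9*sqrt(2))^2))^(1/3))/36) + C2*exp(z*(-16 + 32*2^(1/3)/(128 + 243*sqrt(2) + sqrt(-16384 + (128 + 243*sqrt(2))^2))^(1/3) + 2^(2/3)*(128 + 243*sqrt(2) + sqrt(-16384 + (128 + 243*sqrt(2))^2))^(1/3))/36)*cos(2^(1/3)*sqrt(3)*z*(-2^(1/3)*(128 + 243*sqrt(2) + 27*sqrt(-16384/729 + (128/27 + 9*sqrt(2))^2))^(1/3) + 32/(128 + 243*sqrt(2) + 27*sqrt(-16384/729 + (128/27 + 9*sqrt(2))^2))^(1/3))/36) + C3*exp(-z*(32*2^(1/3)/(128 + 243*sqrt(2) + sqrt(-16384 + (128 + 243*sqrt(2))^2))^(1/3) + 8 + 2^(2/3)*(128 + 243*sqrt(2) + sqrt(-16384 + (128 + 243*sqrt(2))^2))^(1/3))/18) + 3*sqrt(2)*z/2 - 3*sqrt(2)/2


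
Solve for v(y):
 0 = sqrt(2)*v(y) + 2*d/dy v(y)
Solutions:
 v(y) = C1*exp(-sqrt(2)*y/2)


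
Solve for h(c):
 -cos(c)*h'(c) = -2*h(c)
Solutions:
 h(c) = C1*(sin(c) + 1)/(sin(c) - 1)


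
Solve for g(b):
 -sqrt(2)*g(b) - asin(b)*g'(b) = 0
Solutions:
 g(b) = C1*exp(-sqrt(2)*Integral(1/asin(b), b))


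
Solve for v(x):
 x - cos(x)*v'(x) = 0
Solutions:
 v(x) = C1 + Integral(x/cos(x), x)


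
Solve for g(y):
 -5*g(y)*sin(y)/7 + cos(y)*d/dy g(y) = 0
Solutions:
 g(y) = C1/cos(y)^(5/7)


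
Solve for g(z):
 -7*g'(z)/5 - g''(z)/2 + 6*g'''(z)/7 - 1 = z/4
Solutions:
 g(z) = C1 + C2*exp(7*z*(5 - sqrt(505))/120) + C3*exp(7*z*(5 + sqrt(505))/120) - 5*z^2/56 - 255*z/392


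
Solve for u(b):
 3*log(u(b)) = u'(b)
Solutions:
 li(u(b)) = C1 + 3*b


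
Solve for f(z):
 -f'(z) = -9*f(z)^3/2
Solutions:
 f(z) = -sqrt(-1/(C1 + 9*z))
 f(z) = sqrt(-1/(C1 + 9*z))


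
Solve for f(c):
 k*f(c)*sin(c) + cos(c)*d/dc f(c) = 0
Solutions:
 f(c) = C1*exp(k*log(cos(c)))


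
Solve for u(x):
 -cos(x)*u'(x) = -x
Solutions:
 u(x) = C1 + Integral(x/cos(x), x)


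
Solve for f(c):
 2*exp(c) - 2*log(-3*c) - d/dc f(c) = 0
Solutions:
 f(c) = C1 - 2*c*log(-c) + 2*c*(1 - log(3)) + 2*exp(c)


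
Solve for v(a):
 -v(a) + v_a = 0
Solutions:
 v(a) = C1*exp(a)


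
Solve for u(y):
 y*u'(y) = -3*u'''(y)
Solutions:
 u(y) = C1 + Integral(C2*airyai(-3^(2/3)*y/3) + C3*airybi(-3^(2/3)*y/3), y)


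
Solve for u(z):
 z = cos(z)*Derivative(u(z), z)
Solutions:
 u(z) = C1 + Integral(z/cos(z), z)


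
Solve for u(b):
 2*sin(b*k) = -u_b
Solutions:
 u(b) = C1 + 2*cos(b*k)/k


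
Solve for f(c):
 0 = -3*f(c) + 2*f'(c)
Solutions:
 f(c) = C1*exp(3*c/2)


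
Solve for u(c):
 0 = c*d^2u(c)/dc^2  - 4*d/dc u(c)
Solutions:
 u(c) = C1 + C2*c^5


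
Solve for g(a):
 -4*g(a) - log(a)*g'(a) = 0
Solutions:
 g(a) = C1*exp(-4*li(a))


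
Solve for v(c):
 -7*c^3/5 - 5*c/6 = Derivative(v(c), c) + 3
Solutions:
 v(c) = C1 - 7*c^4/20 - 5*c^2/12 - 3*c


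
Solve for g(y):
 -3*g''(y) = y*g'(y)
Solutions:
 g(y) = C1 + C2*erf(sqrt(6)*y/6)


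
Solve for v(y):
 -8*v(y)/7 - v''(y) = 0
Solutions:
 v(y) = C1*sin(2*sqrt(14)*y/7) + C2*cos(2*sqrt(14)*y/7)


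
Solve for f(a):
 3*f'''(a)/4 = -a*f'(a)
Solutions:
 f(a) = C1 + Integral(C2*airyai(-6^(2/3)*a/3) + C3*airybi(-6^(2/3)*a/3), a)


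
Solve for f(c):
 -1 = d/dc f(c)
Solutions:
 f(c) = C1 - c


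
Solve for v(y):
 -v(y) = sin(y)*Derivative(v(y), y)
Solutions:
 v(y) = C1*sqrt(cos(y) + 1)/sqrt(cos(y) - 1)


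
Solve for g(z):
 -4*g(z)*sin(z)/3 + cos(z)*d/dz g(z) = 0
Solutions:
 g(z) = C1/cos(z)^(4/3)


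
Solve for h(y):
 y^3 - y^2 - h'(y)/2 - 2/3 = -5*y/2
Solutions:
 h(y) = C1 + y^4/2 - 2*y^3/3 + 5*y^2/2 - 4*y/3


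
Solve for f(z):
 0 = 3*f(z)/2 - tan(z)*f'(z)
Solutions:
 f(z) = C1*sin(z)^(3/2)


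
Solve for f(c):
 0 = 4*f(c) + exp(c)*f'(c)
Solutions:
 f(c) = C1*exp(4*exp(-c))


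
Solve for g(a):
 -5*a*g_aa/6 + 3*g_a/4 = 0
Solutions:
 g(a) = C1 + C2*a^(19/10)


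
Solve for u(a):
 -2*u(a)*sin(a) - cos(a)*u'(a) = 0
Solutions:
 u(a) = C1*cos(a)^2


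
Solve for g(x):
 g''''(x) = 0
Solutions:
 g(x) = C1 + C2*x + C3*x^2 + C4*x^3


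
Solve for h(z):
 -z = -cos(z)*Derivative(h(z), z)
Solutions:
 h(z) = C1 + Integral(z/cos(z), z)


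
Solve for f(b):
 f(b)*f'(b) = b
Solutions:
 f(b) = -sqrt(C1 + b^2)
 f(b) = sqrt(C1 + b^2)


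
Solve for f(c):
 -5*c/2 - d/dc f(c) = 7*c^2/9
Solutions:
 f(c) = C1 - 7*c^3/27 - 5*c^2/4


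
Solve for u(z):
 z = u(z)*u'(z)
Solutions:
 u(z) = -sqrt(C1 + z^2)
 u(z) = sqrt(C1 + z^2)


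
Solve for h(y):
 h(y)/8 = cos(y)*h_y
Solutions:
 h(y) = C1*(sin(y) + 1)^(1/16)/(sin(y) - 1)^(1/16)


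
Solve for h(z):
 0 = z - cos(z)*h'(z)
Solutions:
 h(z) = C1 + Integral(z/cos(z), z)


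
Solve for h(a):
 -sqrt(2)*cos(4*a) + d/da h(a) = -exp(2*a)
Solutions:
 h(a) = C1 - exp(2*a)/2 + sqrt(2)*sin(4*a)/4


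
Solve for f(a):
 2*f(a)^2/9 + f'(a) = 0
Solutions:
 f(a) = 9/(C1 + 2*a)


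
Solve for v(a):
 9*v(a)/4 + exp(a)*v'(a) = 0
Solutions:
 v(a) = C1*exp(9*exp(-a)/4)


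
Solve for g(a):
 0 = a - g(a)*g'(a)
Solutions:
 g(a) = -sqrt(C1 + a^2)
 g(a) = sqrt(C1 + a^2)


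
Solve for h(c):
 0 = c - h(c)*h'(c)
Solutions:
 h(c) = -sqrt(C1 + c^2)
 h(c) = sqrt(C1 + c^2)


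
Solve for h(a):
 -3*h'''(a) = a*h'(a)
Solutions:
 h(a) = C1 + Integral(C2*airyai(-3^(2/3)*a/3) + C3*airybi(-3^(2/3)*a/3), a)


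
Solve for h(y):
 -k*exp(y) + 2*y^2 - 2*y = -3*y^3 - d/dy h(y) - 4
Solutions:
 h(y) = C1 + k*exp(y) - 3*y^4/4 - 2*y^3/3 + y^2 - 4*y


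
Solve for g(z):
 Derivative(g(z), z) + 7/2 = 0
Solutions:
 g(z) = C1 - 7*z/2


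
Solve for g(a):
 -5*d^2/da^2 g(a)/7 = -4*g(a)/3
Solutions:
 g(a) = C1*exp(-2*sqrt(105)*a/15) + C2*exp(2*sqrt(105)*a/15)


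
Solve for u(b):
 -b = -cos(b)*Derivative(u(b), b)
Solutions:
 u(b) = C1 + Integral(b/cos(b), b)


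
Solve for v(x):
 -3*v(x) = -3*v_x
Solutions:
 v(x) = C1*exp(x)


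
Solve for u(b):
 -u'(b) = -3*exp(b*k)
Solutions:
 u(b) = C1 + 3*exp(b*k)/k


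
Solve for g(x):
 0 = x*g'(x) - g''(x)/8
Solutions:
 g(x) = C1 + C2*erfi(2*x)


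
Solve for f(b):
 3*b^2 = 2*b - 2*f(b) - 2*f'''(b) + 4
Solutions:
 f(b) = C3*exp(-b) - 3*b^2/2 + b + (C1*sin(sqrt(3)*b/2) + C2*cos(sqrt(3)*b/2))*exp(b/2) + 2


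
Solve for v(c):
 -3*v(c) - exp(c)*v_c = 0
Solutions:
 v(c) = C1*exp(3*exp(-c))


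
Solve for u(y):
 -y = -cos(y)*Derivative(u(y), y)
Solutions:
 u(y) = C1 + Integral(y/cos(y), y)


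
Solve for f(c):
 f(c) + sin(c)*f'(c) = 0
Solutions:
 f(c) = C1*sqrt(cos(c) + 1)/sqrt(cos(c) - 1)


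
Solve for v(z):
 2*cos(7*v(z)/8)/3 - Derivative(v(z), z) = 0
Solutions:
 -2*z/3 - 4*log(sin(7*v(z)/8) - 1)/7 + 4*log(sin(7*v(z)/8) + 1)/7 = C1


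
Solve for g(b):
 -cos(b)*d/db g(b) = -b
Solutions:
 g(b) = C1 + Integral(b/cos(b), b)


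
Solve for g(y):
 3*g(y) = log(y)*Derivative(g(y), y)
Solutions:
 g(y) = C1*exp(3*li(y))


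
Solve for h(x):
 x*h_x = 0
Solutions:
 h(x) = C1


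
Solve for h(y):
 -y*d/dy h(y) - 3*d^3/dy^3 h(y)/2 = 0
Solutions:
 h(y) = C1 + Integral(C2*airyai(-2^(1/3)*3^(2/3)*y/3) + C3*airybi(-2^(1/3)*3^(2/3)*y/3), y)


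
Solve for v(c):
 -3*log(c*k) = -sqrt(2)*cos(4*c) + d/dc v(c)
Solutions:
 v(c) = C1 - 3*c*log(c*k) + 3*c + sqrt(2)*sin(4*c)/4


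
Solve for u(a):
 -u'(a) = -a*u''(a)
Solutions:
 u(a) = C1 + C2*a^2


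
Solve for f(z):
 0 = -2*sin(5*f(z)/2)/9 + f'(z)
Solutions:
 -2*z/9 + log(cos(5*f(z)/2) - 1)/5 - log(cos(5*f(z)/2) + 1)/5 = C1


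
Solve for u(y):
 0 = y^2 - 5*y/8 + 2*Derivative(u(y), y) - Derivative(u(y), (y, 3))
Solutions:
 u(y) = C1 + C2*exp(-sqrt(2)*y) + C3*exp(sqrt(2)*y) - y^3/6 + 5*y^2/32 - y/2


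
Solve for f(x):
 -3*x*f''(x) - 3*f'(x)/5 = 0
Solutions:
 f(x) = C1 + C2*x^(4/5)


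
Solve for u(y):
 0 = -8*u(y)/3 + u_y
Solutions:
 u(y) = C1*exp(8*y/3)


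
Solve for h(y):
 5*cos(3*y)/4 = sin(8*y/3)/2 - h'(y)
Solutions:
 h(y) = C1 - 5*sin(3*y)/12 - 3*cos(8*y/3)/16


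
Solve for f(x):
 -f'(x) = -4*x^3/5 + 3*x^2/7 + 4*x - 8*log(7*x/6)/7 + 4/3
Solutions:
 f(x) = C1 + x^4/5 - x^3/7 - 2*x^2 + 8*x*log(x)/7 - 52*x/21 - 8*x*log(6)/7 + 8*x*log(7)/7


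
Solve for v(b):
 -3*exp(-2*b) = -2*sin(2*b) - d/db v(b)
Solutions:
 v(b) = C1 + cos(2*b) - 3*exp(-2*b)/2


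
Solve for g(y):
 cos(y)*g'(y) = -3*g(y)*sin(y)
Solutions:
 g(y) = C1*cos(y)^3


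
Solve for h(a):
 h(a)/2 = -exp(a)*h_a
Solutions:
 h(a) = C1*exp(exp(-a)/2)


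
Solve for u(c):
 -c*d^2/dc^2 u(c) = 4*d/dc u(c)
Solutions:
 u(c) = C1 + C2/c^3


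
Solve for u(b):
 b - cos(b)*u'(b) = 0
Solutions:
 u(b) = C1 + Integral(b/cos(b), b)


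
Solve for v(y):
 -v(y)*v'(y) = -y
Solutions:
 v(y) = -sqrt(C1 + y^2)
 v(y) = sqrt(C1 + y^2)


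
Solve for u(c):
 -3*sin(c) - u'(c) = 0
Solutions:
 u(c) = C1 + 3*cos(c)


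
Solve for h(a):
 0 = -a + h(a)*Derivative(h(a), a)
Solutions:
 h(a) = -sqrt(C1 + a^2)
 h(a) = sqrt(C1 + a^2)


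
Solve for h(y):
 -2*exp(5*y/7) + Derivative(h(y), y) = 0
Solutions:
 h(y) = C1 + 14*exp(5*y/7)/5


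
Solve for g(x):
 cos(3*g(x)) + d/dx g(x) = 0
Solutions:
 g(x) = -asin((C1 + exp(6*x))/(C1 - exp(6*x)))/3 + pi/3
 g(x) = asin((C1 + exp(6*x))/(C1 - exp(6*x)))/3


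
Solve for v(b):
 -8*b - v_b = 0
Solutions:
 v(b) = C1 - 4*b^2


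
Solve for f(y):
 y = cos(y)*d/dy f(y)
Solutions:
 f(y) = C1 + Integral(y/cos(y), y)


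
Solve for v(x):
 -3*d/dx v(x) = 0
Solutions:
 v(x) = C1


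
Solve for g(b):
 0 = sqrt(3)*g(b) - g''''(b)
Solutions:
 g(b) = C1*exp(-3^(1/8)*b) + C2*exp(3^(1/8)*b) + C3*sin(3^(1/8)*b) + C4*cos(3^(1/8)*b)


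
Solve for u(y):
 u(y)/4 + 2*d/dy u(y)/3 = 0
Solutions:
 u(y) = C1*exp(-3*y/8)


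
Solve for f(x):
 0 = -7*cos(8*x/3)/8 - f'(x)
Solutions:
 f(x) = C1 - 21*sin(8*x/3)/64


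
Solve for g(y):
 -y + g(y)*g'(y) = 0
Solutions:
 g(y) = -sqrt(C1 + y^2)
 g(y) = sqrt(C1 + y^2)


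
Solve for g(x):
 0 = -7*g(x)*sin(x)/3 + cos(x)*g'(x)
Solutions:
 g(x) = C1/cos(x)^(7/3)


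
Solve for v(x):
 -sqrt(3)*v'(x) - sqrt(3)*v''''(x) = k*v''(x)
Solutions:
 v(x) = C1 + C2*exp(2^(1/3)*x*(2*sqrt(3)*k/(sqrt(3)*sqrt(4*sqrt(3)*k^3 + 243) + 27)^(1/3) - 2^(1/3)*(sqrt(3)*sqrt(4*sqrt(3)*k^3 + 243) + 27)^(1/3))/6) + C3*exp(2^(1/3)*x*(8*sqrt(3)*k/((-1 + sqrt(3)*I)*(sqrt(3)*sqrt(4*sqrt(3)*k^3 + 243) + 27)^(1/3)) + 2^(1/3)*(sqrt(3)*sqrt(4*sqrt(3)*k^3 + 243) + 27)^(1/3) - 2^(1/3)*sqrt(3)*I*(sqrt(3)*sqrt(4*sqrt(3)*k^3 + 243) + 27)^(1/3))/12) + C4*exp(2^(1/3)*x*(-8*sqrt(3)*k/((1 + sqrt(3)*I)*(sqrt(3)*sqrt(4*sqrt(3)*k^3 + 243) + 27)^(1/3)) + 2^(1/3)*(sqrt(3)*sqrt(4*sqrt(3)*k^3 + 243) + 27)^(1/3) + 2^(1/3)*sqrt(3)*I*(sqrt(3)*sqrt(4*sqrt(3)*k^3 + 243) + 27)^(1/3))/12)


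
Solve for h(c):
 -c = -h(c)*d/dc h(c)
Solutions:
 h(c) = -sqrt(C1 + c^2)
 h(c) = sqrt(C1 + c^2)


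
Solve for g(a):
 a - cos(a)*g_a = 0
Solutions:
 g(a) = C1 + Integral(a/cos(a), a)


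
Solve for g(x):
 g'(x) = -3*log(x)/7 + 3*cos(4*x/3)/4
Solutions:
 g(x) = C1 - 3*x*log(x)/7 + 3*x/7 + 9*sin(4*x/3)/16


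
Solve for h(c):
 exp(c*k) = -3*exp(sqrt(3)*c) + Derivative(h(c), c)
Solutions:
 h(c) = C1 + sqrt(3)*exp(sqrt(3)*c) + exp(c*k)/k


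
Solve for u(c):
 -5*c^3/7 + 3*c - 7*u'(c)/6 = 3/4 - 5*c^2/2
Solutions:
 u(c) = C1 - 15*c^4/98 + 5*c^3/7 + 9*c^2/7 - 9*c/14


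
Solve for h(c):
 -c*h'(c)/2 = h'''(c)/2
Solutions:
 h(c) = C1 + Integral(C2*airyai(-c) + C3*airybi(-c), c)


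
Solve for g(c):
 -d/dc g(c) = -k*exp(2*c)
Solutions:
 g(c) = C1 + k*exp(2*c)/2


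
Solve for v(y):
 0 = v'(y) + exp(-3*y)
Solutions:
 v(y) = C1 + exp(-3*y)/3


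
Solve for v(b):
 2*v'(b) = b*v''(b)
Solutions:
 v(b) = C1 + C2*b^3


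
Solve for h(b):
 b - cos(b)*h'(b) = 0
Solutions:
 h(b) = C1 + Integral(b/cos(b), b)


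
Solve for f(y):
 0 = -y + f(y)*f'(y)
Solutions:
 f(y) = -sqrt(C1 + y^2)
 f(y) = sqrt(C1 + y^2)


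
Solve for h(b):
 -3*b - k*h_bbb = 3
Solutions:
 h(b) = C1 + C2*b + C3*b^2 - b^4/(8*k) - b^3/(2*k)


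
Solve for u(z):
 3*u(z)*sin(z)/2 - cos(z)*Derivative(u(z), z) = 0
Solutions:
 u(z) = C1/cos(z)^(3/2)


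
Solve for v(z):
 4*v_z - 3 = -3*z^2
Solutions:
 v(z) = C1 - z^3/4 + 3*z/4


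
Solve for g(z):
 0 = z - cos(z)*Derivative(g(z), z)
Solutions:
 g(z) = C1 + Integral(z/cos(z), z)


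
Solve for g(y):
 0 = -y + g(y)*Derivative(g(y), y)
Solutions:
 g(y) = -sqrt(C1 + y^2)
 g(y) = sqrt(C1 + y^2)


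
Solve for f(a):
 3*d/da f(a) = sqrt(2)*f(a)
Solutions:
 f(a) = C1*exp(sqrt(2)*a/3)


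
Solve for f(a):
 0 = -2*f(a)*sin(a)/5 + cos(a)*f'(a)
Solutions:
 f(a) = C1/cos(a)^(2/5)


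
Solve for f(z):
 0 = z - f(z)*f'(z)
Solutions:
 f(z) = -sqrt(C1 + z^2)
 f(z) = sqrt(C1 + z^2)


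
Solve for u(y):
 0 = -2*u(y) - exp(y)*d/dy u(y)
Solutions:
 u(y) = C1*exp(2*exp(-y))


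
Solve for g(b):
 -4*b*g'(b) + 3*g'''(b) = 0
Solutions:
 g(b) = C1 + Integral(C2*airyai(6^(2/3)*b/3) + C3*airybi(6^(2/3)*b/3), b)


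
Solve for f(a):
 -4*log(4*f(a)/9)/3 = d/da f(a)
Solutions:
 3*Integral(1/(log(_y) - 2*log(3) + 2*log(2)), (_y, f(a)))/4 = C1 - a


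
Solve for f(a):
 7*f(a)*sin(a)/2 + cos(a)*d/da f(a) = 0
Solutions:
 f(a) = C1*cos(a)^(7/2)


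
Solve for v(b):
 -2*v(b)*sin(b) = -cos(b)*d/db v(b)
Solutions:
 v(b) = C1/cos(b)^2


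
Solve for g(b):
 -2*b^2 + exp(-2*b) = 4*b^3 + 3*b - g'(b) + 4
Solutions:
 g(b) = C1 + b^4 + 2*b^3/3 + 3*b^2/2 + 4*b + exp(-2*b)/2


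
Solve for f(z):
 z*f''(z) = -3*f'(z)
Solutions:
 f(z) = C1 + C2/z^2


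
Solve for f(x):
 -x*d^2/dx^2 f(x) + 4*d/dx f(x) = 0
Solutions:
 f(x) = C1 + C2*x^5


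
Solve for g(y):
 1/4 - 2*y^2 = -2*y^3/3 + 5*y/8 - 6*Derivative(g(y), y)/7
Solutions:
 g(y) = C1 - 7*y^4/36 + 7*y^3/9 + 35*y^2/96 - 7*y/24


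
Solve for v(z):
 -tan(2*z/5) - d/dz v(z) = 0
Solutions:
 v(z) = C1 + 5*log(cos(2*z/5))/2


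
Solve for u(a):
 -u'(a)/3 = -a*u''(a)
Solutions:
 u(a) = C1 + C2*a^(4/3)


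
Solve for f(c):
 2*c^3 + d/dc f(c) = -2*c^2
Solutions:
 f(c) = C1 - c^4/2 - 2*c^3/3


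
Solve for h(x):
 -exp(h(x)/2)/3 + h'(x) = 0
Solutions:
 h(x) = 2*log(-1/(C1 + x)) + 2*log(6)


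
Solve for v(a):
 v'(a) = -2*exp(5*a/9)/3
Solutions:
 v(a) = C1 - 6*exp(5*a/9)/5


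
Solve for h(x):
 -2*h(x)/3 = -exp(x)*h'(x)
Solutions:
 h(x) = C1*exp(-2*exp(-x)/3)


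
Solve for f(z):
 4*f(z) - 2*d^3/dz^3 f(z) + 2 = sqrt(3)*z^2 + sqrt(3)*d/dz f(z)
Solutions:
 f(z) = C1*exp(z*(-6*(1 + sqrt(sqrt(3)/72 + 1))^(1/3) + sqrt(3)/(1 + sqrt(sqrt(3)/72 + 1))^(1/3))/12)*sin(z*((1 + sqrt(sqrt(3)/72 + 1))^(-1/3) + 2*sqrt(3)*(1 + sqrt(sqrt(3)/72 + 1))^(1/3))/4) + C2*exp(z*(-6*(1 + sqrt(sqrt(3)/72 + 1))^(1/3) + sqrt(3)/(1 + sqrt(sqrt(3)/72 + 1))^(1/3))/12)*cos(z*((1 + sqrt(sqrt(3)/72 + 1))^(-1/3) + 2*sqrt(3)*(1 + sqrt(sqrt(3)/72 + 1))^(1/3))/4) + C3*exp(z*(-sqrt(3)/(6*(1 + sqrt(sqrt(3)/72 + 1))^(1/3)) + (1 + sqrt(sqrt(3)/72 + 1))^(1/3))) + sqrt(3)*z^2/4 + 3*z/8 - 1/2 + 3*sqrt(3)/32


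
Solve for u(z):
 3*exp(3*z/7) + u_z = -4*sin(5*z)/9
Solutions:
 u(z) = C1 - 7*exp(3*z/7) + 4*cos(5*z)/45


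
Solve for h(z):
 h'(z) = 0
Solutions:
 h(z) = C1


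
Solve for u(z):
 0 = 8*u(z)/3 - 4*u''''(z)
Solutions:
 u(z) = C1*exp(-2^(1/4)*3^(3/4)*z/3) + C2*exp(2^(1/4)*3^(3/4)*z/3) + C3*sin(2^(1/4)*3^(3/4)*z/3) + C4*cos(2^(1/4)*3^(3/4)*z/3)


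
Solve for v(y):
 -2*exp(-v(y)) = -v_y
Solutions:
 v(y) = log(C1 + 2*y)


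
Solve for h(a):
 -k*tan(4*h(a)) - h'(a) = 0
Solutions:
 h(a) = -asin(C1*exp(-4*a*k))/4 + pi/4
 h(a) = asin(C1*exp(-4*a*k))/4


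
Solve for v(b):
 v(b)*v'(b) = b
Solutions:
 v(b) = -sqrt(C1 + b^2)
 v(b) = sqrt(C1 + b^2)


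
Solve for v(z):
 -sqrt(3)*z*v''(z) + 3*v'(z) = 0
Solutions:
 v(z) = C1 + C2*z^(1 + sqrt(3))


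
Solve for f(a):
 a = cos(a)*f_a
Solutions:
 f(a) = C1 + Integral(a/cos(a), a)


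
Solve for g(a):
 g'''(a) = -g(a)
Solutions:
 g(a) = C3*exp(-a) + (C1*sin(sqrt(3)*a/2) + C2*cos(sqrt(3)*a/2))*exp(a/2)


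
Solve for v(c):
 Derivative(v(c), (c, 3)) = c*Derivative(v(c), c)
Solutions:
 v(c) = C1 + Integral(C2*airyai(c) + C3*airybi(c), c)


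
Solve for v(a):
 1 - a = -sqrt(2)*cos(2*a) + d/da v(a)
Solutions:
 v(a) = C1 - a^2/2 + a + sqrt(2)*sin(2*a)/2


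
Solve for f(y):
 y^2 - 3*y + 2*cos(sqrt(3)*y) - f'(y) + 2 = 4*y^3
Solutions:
 f(y) = C1 - y^4 + y^3/3 - 3*y^2/2 + 2*y + 2*sqrt(3)*sin(sqrt(3)*y)/3


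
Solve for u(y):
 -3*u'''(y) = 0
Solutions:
 u(y) = C1 + C2*y + C3*y^2


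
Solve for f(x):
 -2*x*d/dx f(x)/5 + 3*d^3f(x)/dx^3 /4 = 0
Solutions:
 f(x) = C1 + Integral(C2*airyai(2*15^(2/3)*x/15) + C3*airybi(2*15^(2/3)*x/15), x)


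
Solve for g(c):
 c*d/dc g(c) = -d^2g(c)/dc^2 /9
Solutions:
 g(c) = C1 + C2*erf(3*sqrt(2)*c/2)


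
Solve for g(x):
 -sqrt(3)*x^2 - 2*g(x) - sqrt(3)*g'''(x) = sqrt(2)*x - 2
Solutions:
 g(x) = C3*exp(-2^(1/3)*3^(5/6)*x/3) - sqrt(3)*x^2/2 - sqrt(2)*x/2 + (C1*sin(6^(1/3)*x/2) + C2*cos(6^(1/3)*x/2))*exp(2^(1/3)*3^(5/6)*x/6) + 1


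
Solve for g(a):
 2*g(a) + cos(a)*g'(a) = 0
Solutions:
 g(a) = C1*(sin(a) - 1)/(sin(a) + 1)


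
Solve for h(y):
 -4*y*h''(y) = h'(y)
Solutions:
 h(y) = C1 + C2*y^(3/4)


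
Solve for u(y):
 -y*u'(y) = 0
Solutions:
 u(y) = C1


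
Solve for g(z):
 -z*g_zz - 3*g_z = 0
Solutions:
 g(z) = C1 + C2/z^2


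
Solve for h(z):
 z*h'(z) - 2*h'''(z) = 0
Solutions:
 h(z) = C1 + Integral(C2*airyai(2^(2/3)*z/2) + C3*airybi(2^(2/3)*z/2), z)


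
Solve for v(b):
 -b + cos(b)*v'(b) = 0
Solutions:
 v(b) = C1 + Integral(b/cos(b), b)


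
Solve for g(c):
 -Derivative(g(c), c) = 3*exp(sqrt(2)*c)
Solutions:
 g(c) = C1 - 3*sqrt(2)*exp(sqrt(2)*c)/2


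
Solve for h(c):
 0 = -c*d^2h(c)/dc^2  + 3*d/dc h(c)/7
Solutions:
 h(c) = C1 + C2*c^(10/7)


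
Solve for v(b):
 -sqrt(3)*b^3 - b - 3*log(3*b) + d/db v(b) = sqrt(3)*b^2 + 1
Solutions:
 v(b) = C1 + sqrt(3)*b^4/4 + sqrt(3)*b^3/3 + b^2/2 + 3*b*log(b) - 2*b + b*log(27)


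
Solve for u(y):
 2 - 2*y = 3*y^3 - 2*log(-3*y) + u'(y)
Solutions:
 u(y) = C1 - 3*y^4/4 - y^2 + 2*y*log(-y) + 2*y*log(3)


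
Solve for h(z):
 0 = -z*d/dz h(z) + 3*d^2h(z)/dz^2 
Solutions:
 h(z) = C1 + C2*erfi(sqrt(6)*z/6)


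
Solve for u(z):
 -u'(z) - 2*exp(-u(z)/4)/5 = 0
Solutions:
 u(z) = 4*log(C1 - z/10)


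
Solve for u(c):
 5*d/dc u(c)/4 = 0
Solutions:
 u(c) = C1


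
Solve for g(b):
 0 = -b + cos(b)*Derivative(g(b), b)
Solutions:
 g(b) = C1 + Integral(b/cos(b), b)


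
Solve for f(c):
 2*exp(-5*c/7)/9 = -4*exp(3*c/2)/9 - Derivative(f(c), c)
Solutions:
 f(c) = C1 - 8*exp(3*c/2)/27 + 14*exp(-5*c/7)/45


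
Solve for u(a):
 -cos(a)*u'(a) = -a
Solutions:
 u(a) = C1 + Integral(a/cos(a), a)


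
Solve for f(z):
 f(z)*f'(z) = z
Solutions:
 f(z) = -sqrt(C1 + z^2)
 f(z) = sqrt(C1 + z^2)


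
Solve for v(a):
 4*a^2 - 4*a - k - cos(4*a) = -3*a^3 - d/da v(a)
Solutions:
 v(a) = C1 - 3*a^4/4 - 4*a^3/3 + 2*a^2 + a*k + sin(4*a)/4


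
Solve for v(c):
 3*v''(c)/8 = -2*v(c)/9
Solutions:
 v(c) = C1*sin(4*sqrt(3)*c/9) + C2*cos(4*sqrt(3)*c/9)


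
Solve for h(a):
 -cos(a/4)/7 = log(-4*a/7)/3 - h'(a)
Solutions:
 h(a) = C1 + a*log(-a)/3 - a*log(7) - a/3 + 2*a*log(14)/3 + 4*sin(a/4)/7


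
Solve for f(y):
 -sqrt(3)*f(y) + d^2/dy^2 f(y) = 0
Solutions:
 f(y) = C1*exp(-3^(1/4)*y) + C2*exp(3^(1/4)*y)


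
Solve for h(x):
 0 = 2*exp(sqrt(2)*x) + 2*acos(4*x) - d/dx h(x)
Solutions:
 h(x) = C1 + 2*x*acos(4*x) - sqrt(1 - 16*x^2)/2 + sqrt(2)*exp(sqrt(2)*x)


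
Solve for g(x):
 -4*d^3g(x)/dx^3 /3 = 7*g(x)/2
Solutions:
 g(x) = C3*exp(-21^(1/3)*x/2) + (C1*sin(3^(5/6)*7^(1/3)*x/4) + C2*cos(3^(5/6)*7^(1/3)*x/4))*exp(21^(1/3)*x/4)


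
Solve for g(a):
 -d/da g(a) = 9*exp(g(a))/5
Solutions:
 g(a) = log(1/(C1 + 9*a)) + log(5)


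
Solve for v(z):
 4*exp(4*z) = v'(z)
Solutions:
 v(z) = C1 + exp(4*z)


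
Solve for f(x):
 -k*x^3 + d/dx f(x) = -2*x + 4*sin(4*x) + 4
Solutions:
 f(x) = C1 + k*x^4/4 - x^2 + 4*x - cos(4*x)


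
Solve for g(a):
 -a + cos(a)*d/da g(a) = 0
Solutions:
 g(a) = C1 + Integral(a/cos(a), a)


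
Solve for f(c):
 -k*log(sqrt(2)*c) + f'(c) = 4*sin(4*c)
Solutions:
 f(c) = C1 + c*k*(log(c) - 1) + c*k*log(2)/2 - cos(4*c)


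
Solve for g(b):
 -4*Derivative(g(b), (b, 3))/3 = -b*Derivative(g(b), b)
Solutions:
 g(b) = C1 + Integral(C2*airyai(6^(1/3)*b/2) + C3*airybi(6^(1/3)*b/2), b)


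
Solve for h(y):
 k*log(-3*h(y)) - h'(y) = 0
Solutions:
 Integral(1/(log(-_y) + log(3)), (_y, h(y))) = C1 + k*y


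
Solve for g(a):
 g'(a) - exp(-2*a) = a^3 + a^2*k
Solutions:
 g(a) = C1 + a^4/4 + a^3*k/3 - exp(-2*a)/2


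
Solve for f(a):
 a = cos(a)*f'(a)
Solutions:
 f(a) = C1 + Integral(a/cos(a), a)


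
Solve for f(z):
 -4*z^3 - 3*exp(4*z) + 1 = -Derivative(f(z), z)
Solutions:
 f(z) = C1 + z^4 - z + 3*exp(4*z)/4


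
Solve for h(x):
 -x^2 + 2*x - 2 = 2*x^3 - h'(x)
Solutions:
 h(x) = C1 + x^4/2 + x^3/3 - x^2 + 2*x


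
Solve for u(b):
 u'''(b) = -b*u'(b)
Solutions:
 u(b) = C1 + Integral(C2*airyai(-b) + C3*airybi(-b), b)


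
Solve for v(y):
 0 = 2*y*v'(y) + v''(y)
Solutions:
 v(y) = C1 + C2*erf(y)


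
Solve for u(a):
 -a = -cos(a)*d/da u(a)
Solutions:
 u(a) = C1 + Integral(a/cos(a), a)


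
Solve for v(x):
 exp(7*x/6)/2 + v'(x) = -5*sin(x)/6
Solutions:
 v(x) = C1 - 3*exp(7*x/6)/7 + 5*cos(x)/6


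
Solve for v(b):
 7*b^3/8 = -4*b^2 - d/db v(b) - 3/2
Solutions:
 v(b) = C1 - 7*b^4/32 - 4*b^3/3 - 3*b/2


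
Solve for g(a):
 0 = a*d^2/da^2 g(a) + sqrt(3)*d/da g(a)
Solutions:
 g(a) = C1 + C2*a^(1 - sqrt(3))


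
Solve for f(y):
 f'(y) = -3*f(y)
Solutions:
 f(y) = C1*exp(-3*y)


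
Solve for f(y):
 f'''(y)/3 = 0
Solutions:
 f(y) = C1 + C2*y + C3*y^2


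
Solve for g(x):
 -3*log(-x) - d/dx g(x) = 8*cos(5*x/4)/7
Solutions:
 g(x) = C1 - 3*x*log(-x) + 3*x - 32*sin(5*x/4)/35


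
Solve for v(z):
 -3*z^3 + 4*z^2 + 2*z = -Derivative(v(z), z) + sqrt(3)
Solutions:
 v(z) = C1 + 3*z^4/4 - 4*z^3/3 - z^2 + sqrt(3)*z


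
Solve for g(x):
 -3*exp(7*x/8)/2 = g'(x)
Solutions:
 g(x) = C1 - 12*exp(7*x/8)/7


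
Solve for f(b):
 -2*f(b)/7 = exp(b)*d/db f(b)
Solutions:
 f(b) = C1*exp(2*exp(-b)/7)


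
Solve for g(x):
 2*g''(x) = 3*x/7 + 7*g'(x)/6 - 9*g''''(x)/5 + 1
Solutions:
 g(x) = C1 + C2*exp(30^(1/3)*x*(-(63 + sqrt(5889))^(1/3) + 4*30^(1/3)/(63 + sqrt(5889))^(1/3))/36)*sin(10^(1/3)*3^(1/6)*x*(12*10^(1/3)/(63 + sqrt(5889))^(1/3) + 3^(2/3)*(63 + sqrt(5889))^(1/3))/36) + C3*exp(30^(1/3)*x*(-(63 + sqrt(5889))^(1/3) + 4*30^(1/3)/(63 + sqrt(5889))^(1/3))/36)*cos(10^(1/3)*3^(1/6)*x*(12*10^(1/3)/(63 + sqrt(5889))^(1/3) + 3^(2/3)*(63 + sqrt(5889))^(1/3))/36) + C4*exp(-30^(1/3)*x*(-(63 + sqrt(5889))^(1/3) + 4*30^(1/3)/(63 + sqrt(5889))^(1/3))/18) - 9*x^2/49 - 510*x/343


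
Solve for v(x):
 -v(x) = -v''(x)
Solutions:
 v(x) = C1*exp(-x) + C2*exp(x)


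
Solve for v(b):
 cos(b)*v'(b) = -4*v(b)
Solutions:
 v(b) = C1*(sin(b)^2 - 2*sin(b) + 1)/(sin(b)^2 + 2*sin(b) + 1)


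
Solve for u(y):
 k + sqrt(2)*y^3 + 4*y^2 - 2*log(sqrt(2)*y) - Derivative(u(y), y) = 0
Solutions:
 u(y) = C1 + k*y + sqrt(2)*y^4/4 + 4*y^3/3 - 2*y*log(y) - y*log(2) + 2*y


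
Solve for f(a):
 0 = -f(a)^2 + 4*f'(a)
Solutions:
 f(a) = -4/(C1 + a)


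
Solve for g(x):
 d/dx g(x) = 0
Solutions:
 g(x) = C1


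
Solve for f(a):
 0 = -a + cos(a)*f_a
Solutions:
 f(a) = C1 + Integral(a/cos(a), a)


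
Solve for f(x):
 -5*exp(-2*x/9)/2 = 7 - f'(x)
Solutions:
 f(x) = C1 + 7*x - 45*exp(-2*x/9)/4


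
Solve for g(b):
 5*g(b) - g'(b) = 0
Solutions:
 g(b) = C1*exp(5*b)


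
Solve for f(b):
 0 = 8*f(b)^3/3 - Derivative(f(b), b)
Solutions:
 f(b) = -sqrt(6)*sqrt(-1/(C1 + 8*b))/2
 f(b) = sqrt(6)*sqrt(-1/(C1 + 8*b))/2


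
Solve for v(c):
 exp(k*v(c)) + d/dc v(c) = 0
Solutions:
 v(c) = Piecewise((log(1/(C1*k + c*k))/k, Ne(k, 0)), (nan, True))
 v(c) = Piecewise((C1 - c, Eq(k, 0)), (nan, True))


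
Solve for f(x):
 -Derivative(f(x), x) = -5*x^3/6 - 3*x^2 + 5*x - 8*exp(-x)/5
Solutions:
 f(x) = C1 + 5*x^4/24 + x^3 - 5*x^2/2 - 8*exp(-x)/5


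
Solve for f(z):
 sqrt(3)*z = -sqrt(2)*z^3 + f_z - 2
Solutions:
 f(z) = C1 + sqrt(2)*z^4/4 + sqrt(3)*z^2/2 + 2*z


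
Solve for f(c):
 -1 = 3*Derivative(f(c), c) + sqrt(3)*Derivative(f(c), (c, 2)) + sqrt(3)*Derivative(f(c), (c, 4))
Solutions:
 f(c) = C1 + C2*exp(2^(1/3)*sqrt(3)*c*(-2/(9 + sqrt(85))^(1/3) + 2^(1/3)*(9 + sqrt(85))^(1/3))/12)*sin(2^(1/3)*c*(2/(9 + sqrt(85))^(1/3) + 2^(1/3)*(9 + sqrt(85))^(1/3))/4) + C3*exp(2^(1/3)*sqrt(3)*c*(-2/(9 + sqrt(85))^(1/3) + 2^(1/3)*(9 + sqrt(85))^(1/3))/12)*cos(2^(1/3)*c*(2/(9 + sqrt(85))^(1/3) + 2^(1/3)*(9 + sqrt(85))^(1/3))/4) + C4*exp(-2^(1/3)*sqrt(3)*c*(-2/(9 + sqrt(85))^(1/3) + 2^(1/3)*(9 + sqrt(85))^(1/3))/6) - c/3


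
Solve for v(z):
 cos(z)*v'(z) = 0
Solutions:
 v(z) = C1


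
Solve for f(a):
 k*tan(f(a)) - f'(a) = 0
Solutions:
 f(a) = pi - asin(C1*exp(a*k))
 f(a) = asin(C1*exp(a*k))


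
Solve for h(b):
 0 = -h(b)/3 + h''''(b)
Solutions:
 h(b) = C1*exp(-3^(3/4)*b/3) + C2*exp(3^(3/4)*b/3) + C3*sin(3^(3/4)*b/3) + C4*cos(3^(3/4)*b/3)


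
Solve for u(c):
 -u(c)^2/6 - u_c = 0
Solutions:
 u(c) = 6/(C1 + c)


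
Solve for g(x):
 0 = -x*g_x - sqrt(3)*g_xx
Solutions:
 g(x) = C1 + C2*erf(sqrt(2)*3^(3/4)*x/6)


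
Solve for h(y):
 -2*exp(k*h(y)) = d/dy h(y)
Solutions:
 h(y) = Piecewise((log(1/(C1*k + 2*k*y))/k, Ne(k, 0)), (nan, True))
 h(y) = Piecewise((C1 - 2*y, Eq(k, 0)), (nan, True))


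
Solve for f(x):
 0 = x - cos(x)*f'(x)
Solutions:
 f(x) = C1 + Integral(x/cos(x), x)


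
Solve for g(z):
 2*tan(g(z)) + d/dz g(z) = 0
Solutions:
 g(z) = pi - asin(C1*exp(-2*z))
 g(z) = asin(C1*exp(-2*z))


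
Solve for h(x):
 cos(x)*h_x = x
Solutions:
 h(x) = C1 + Integral(x/cos(x), x)


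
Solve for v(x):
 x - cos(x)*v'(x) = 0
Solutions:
 v(x) = C1 + Integral(x/cos(x), x)


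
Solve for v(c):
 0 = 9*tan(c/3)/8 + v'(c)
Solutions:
 v(c) = C1 + 27*log(cos(c/3))/8


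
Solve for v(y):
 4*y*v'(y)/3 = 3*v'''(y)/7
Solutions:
 v(y) = C1 + Integral(C2*airyai(84^(1/3)*y/3) + C3*airybi(84^(1/3)*y/3), y)


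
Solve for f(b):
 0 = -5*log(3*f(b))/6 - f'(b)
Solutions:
 6*Integral(1/(log(_y) + log(3)), (_y, f(b)))/5 = C1 - b


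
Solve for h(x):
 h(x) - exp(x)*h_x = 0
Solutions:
 h(x) = C1*exp(-exp(-x))


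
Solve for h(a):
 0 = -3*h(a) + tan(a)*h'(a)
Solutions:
 h(a) = C1*sin(a)^3


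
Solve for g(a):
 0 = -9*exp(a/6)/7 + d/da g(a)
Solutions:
 g(a) = C1 + 54*exp(a/6)/7


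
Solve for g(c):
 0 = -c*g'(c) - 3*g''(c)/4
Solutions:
 g(c) = C1 + C2*erf(sqrt(6)*c/3)


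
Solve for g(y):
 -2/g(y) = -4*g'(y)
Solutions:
 g(y) = -sqrt(C1 + y)
 g(y) = sqrt(C1 + y)


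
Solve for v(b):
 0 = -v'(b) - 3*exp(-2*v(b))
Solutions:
 v(b) = log(-sqrt(C1 - 6*b))
 v(b) = log(C1 - 6*b)/2


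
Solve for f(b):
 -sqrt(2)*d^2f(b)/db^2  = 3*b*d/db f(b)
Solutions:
 f(b) = C1 + C2*erf(2^(1/4)*sqrt(3)*b/2)


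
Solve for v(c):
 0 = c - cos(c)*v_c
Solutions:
 v(c) = C1 + Integral(c/cos(c), c)


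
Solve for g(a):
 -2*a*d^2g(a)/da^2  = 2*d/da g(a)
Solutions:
 g(a) = C1 + C2*log(a)


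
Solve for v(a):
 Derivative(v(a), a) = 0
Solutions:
 v(a) = C1


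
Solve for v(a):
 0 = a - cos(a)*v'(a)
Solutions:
 v(a) = C1 + Integral(a/cos(a), a)


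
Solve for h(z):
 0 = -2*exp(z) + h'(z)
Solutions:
 h(z) = C1 + 2*exp(z)


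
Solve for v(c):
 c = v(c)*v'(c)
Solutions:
 v(c) = -sqrt(C1 + c^2)
 v(c) = sqrt(C1 + c^2)


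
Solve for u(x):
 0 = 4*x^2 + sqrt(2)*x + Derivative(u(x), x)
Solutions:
 u(x) = C1 - 4*x^3/3 - sqrt(2)*x^2/2


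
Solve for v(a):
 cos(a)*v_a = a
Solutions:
 v(a) = C1 + Integral(a/cos(a), a)


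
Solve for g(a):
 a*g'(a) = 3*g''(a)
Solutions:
 g(a) = C1 + C2*erfi(sqrt(6)*a/6)


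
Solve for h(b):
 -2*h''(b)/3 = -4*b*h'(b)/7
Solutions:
 h(b) = C1 + C2*erfi(sqrt(21)*b/7)


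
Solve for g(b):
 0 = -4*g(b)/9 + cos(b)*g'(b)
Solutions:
 g(b) = C1*(sin(b) + 1)^(2/9)/(sin(b) - 1)^(2/9)


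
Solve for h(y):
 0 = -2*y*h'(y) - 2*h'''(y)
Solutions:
 h(y) = C1 + Integral(C2*airyai(-y) + C3*airybi(-y), y)


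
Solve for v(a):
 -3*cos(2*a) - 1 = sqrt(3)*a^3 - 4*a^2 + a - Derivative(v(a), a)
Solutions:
 v(a) = C1 + sqrt(3)*a^4/4 - 4*a^3/3 + a^2/2 + a + 3*sin(2*a)/2


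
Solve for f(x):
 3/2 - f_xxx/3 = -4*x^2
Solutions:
 f(x) = C1 + C2*x + C3*x^2 + x^5/5 + 3*x^3/4


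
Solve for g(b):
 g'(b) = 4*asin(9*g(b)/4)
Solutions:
 Integral(1/asin(9*_y/4), (_y, g(b))) = C1 + 4*b


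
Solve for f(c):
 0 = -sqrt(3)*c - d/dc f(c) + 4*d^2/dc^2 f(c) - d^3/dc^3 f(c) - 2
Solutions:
 f(c) = C1 + C2*exp(c*(2 - sqrt(3))) + C3*exp(c*(sqrt(3) + 2)) - sqrt(3)*c^2/2 - 4*sqrt(3)*c - 2*c


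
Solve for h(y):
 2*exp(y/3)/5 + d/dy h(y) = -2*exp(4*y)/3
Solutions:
 h(y) = C1 - 6*exp(y/3)/5 - exp(4*y)/6


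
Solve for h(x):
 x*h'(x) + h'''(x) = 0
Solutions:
 h(x) = C1 + Integral(C2*airyai(-x) + C3*airybi(-x), x)


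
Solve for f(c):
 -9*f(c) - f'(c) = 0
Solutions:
 f(c) = C1*exp(-9*c)


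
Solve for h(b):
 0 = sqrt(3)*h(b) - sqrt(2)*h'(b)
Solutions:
 h(b) = C1*exp(sqrt(6)*b/2)


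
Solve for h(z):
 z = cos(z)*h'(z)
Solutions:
 h(z) = C1 + Integral(z/cos(z), z)
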